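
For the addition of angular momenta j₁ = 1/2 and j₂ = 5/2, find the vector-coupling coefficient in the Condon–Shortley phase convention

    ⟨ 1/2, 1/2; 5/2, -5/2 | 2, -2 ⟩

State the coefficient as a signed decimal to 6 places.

+√(5/6) = +0.912871

√[5·1!0!4!/6! · 1!0!0!5!0!4!] = √(480)
  +(−1)^0/∏(0,1,0,0,0,4)! = 1/24  (running 1/24)
⟨..|..⟩ = √(480)·(1/24) = +0.912871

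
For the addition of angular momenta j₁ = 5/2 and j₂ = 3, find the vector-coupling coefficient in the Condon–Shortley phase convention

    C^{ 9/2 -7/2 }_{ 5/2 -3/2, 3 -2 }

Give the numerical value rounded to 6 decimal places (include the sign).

triangle: 1!*4!*5!/11! = 2880/39916800
(j±m)!: 1!*4!*1!*5!*1!*8! = 116121600
prefactor² = (2J+1)*Δ*N² = 921600/11
  k=0: +1/(0!*1!*4!*1!*0!*4!) = 1/576
  k=1: −1/(1!*0!*3!*0!*1!*5!) = -1/720
Σ = 1/2880  ⇒  CG² = 921600/11*1/2880² = 1/99
CG = +√(1/99) = +0.100504

+0.100504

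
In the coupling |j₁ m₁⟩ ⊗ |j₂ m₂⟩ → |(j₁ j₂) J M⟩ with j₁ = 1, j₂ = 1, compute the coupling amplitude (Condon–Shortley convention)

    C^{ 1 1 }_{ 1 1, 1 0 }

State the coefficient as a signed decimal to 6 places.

triangle: 1!·1!·1!/4! = 1/24
(j±m)!: 2!·0!·1!·1!·2!·0! = 4
prefactor² = (2J+1)·Δ·N² = 1/2
  k=0: +1/(0!·1!·0!·1!·1!·0!) = 1
Σ = 1  ⇒  CG² = 1/2·1² = 1/2
CG = +√(1/2) = +0.707107

+0.707107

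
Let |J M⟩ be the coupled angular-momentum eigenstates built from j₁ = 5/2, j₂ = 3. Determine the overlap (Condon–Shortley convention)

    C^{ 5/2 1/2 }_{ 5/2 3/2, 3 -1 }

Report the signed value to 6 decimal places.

-0.169031  (= −√(1/35))

j₁+j₂−J=3  J+j₁−j₂=2  J−j₁+j₂=3  j₁+j₂+J+1=9
(j₁±m₁, j₂±m₂, J±M) = (4,1,2,4,3,2)
P² = 576/35
sum k=0..1:
  [0] +1/12 = 1/12
  [1] −1/8 = -1/8
S = -1/24
C² = P²·S² = 1/35 ; C = -0.169031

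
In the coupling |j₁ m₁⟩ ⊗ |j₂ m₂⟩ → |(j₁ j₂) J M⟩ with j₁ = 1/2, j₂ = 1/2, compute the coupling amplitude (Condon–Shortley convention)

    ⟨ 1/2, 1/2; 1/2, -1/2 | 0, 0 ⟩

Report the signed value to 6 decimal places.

+√(1/2) = +0.707107

j₁+j₂−J=1  J+j₁−j₂=0  J−j₁+j₂=0  j₁+j₂+J+1=2
(j₁±m₁, j₂±m₂, J±M) = (1,0,0,1,0,0)
P² = 1/2
sum k=0..0:
  [0] +1/1 = 1
S = 1
C² = P²·S² = 1/2 ; C = +0.707107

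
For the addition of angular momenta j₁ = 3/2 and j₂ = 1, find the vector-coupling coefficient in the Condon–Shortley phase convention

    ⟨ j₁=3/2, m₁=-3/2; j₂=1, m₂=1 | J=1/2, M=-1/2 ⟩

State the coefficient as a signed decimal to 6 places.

+0.707107  (= +√(1/2))

√[2·2!1!0!/4! · 0!3!2!0!0!1!] = √(2)
  +(−1)^2/∏(2,0,1,0,0,0)! = 1/2  (running 1/2)
⟨..|..⟩ = √(2)·(1/2) = +0.707107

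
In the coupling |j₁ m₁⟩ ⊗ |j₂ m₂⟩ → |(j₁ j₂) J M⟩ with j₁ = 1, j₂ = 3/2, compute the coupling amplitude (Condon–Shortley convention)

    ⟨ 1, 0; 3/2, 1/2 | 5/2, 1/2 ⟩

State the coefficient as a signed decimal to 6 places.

triangle: 0!*2!*3!/6! = 12/720
(j±m)!: 1!*1!*2!*1!*3!*2! = 24
prefactor² = (2J+1)*Δ*N² = 12/5
  k=0: +1/(0!*0!*1!*2!*1!*1!) = 1/2
Σ = 1/2  ⇒  CG² = 12/5*1/2² = 3/5
CG = +√(3/5) = +0.774597

+√(3/5) = +0.774597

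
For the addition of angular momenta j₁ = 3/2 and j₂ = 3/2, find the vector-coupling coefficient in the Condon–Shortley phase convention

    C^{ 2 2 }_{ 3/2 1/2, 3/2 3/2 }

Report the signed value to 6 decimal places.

−√(1/2) = -0.707107

triangle: 1!×2!×2!/6! = 4/720
(j±m)!: 2!×1!×3!×0!×4!×0! = 288
prefactor² = (2J+1)×Δ×N² = 8
  k=1: −1/(1!×0!×0!×2!×2!×0!) = -1/4
Σ = -1/4  ⇒  CG² = 8×(-1/4)² = 1/2
CG = −√(1/2) = -0.707107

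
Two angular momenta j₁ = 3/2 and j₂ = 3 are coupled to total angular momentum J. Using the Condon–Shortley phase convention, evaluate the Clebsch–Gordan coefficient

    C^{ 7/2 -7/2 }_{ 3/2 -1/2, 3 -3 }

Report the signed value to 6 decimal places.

triangle: 1!·2!·5!/9! = 240/362880
(j±m)!: 1!·2!·0!·6!·0!·7! = 7257600
prefactor² = (2J+1)·Δ·N² = 38400
  k=0: +1/(0!·1!·2!·0!·0!·5!) = 1/240
Σ = 1/240  ⇒  CG² = 38400·1/240² = 2/3
CG = +√(2/3) = +0.816497

+0.816497  (= +√(2/3))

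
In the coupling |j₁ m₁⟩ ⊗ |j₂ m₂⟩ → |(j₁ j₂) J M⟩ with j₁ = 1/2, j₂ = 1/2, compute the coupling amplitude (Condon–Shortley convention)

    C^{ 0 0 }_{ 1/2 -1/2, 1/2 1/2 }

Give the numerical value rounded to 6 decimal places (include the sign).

√[1·1!0!0!/2! · 0!1!1!0!0!0!] = √(1/2)
  +(−1)^1/∏(1,0,0,0,0,0)! = -1  (running -1)
⟨..|..⟩ = √(1/2)·(-1) = -0.707107

-0.707107  (= −√(1/2))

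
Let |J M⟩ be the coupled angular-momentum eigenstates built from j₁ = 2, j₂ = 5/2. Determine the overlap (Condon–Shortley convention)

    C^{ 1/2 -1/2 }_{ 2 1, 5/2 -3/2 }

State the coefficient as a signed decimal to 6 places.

√[2·4!0!1!/6! · 3!1!1!4!0!1!] = √(48/5)
  +(−1)^1/∏(1,3,0,0,0,1)! = -1/6  (running -1/6)
⟨..|..⟩ = √(48/5)·(-1/6) = -0.516398

−√(4/15) ≈ -0.516398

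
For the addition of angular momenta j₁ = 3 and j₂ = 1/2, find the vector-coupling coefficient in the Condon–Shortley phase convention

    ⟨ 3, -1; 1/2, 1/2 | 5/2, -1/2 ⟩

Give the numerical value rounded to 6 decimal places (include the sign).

√[6·1!5!0!/7! · 2!4!1!0!2!3!] = √(576/7)
  +(−1)^1/∏(1,0,3,0,2,0)! = -1/12  (running -1/12)
⟨..|..⟩ = √(576/7)·(-1/12) = -0.755929

−√(4/7) = -0.755929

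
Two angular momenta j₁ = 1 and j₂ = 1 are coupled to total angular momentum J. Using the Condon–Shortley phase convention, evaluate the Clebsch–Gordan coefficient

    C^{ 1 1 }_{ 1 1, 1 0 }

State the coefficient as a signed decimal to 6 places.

+√(1/2) ≈ +0.707107

triangle: 1!×1!×1!/4! = 1/24
(j±m)!: 2!×0!×1!×1!×2!×0! = 4
prefactor² = (2J+1)×Δ×N² = 1/2
  k=0: +1/(0!×1!×0!×1!×1!×0!) = 1
Σ = 1  ⇒  CG² = 1/2×1² = 1/2
CG = +√(1/2) = +0.707107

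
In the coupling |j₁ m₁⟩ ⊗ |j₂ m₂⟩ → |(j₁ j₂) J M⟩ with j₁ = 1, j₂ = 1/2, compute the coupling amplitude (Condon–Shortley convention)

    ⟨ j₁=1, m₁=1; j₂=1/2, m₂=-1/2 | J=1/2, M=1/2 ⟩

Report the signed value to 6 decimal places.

j₁+j₂−J=1  J+j₁−j₂=1  J−j₁+j₂=0  j₁+j₂+J+1=3
(j₁±m₁, j₂±m₂, J±M) = (2,0,0,1,1,0)
P² = 2/3
sum k=0..0:
  [0] +1/1 = 1
S = 1
C² = P²·S² = 2/3 ; C = +0.816497

+0.816497  (= +√(2/3))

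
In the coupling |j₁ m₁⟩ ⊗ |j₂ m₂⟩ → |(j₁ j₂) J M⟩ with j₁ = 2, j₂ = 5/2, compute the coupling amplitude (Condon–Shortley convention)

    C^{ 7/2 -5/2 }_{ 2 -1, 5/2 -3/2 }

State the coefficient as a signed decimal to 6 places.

+√(1/63) = +0.125988

j₁+j₂−J=1  J+j₁−j₂=3  J−j₁+j₂=4  j₁+j₂+J+1=9
(j₁±m₁, j₂±m₂, J±M) = (1,3,1,4,1,6)
P² = 2304/7
sum k=0..1:
  [0] +1/36 = 1/36
  [1] −1/48 = -1/48
S = 1/144
C² = P²·S² = 1/63 ; C = +0.125988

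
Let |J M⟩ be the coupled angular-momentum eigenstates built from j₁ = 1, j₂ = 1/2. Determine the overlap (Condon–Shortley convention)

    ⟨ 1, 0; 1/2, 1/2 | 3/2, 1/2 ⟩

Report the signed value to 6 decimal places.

√[4·0!2!1!/4! · 1!1!1!0!2!1!] = √(2/3)
  +(−1)^0/∏(0,0,1,1,1,0)! = 1  (running 1)
⟨..|..⟩ = √(2/3)·(1) = +0.816497

+0.816497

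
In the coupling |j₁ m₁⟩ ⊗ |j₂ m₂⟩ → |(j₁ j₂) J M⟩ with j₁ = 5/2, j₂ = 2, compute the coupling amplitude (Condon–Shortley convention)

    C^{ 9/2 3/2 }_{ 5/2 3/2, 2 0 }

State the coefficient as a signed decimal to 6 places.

+0.597614

√[10·0!5!4!/10! · 4!1!2!2!6!3!] = √(23040/7)
  +(−1)^0/∏(0,0,1,2,4,2)! = 1/96  (running 1/96)
⟨..|..⟩ = √(23040/7)·(1/96) = +0.597614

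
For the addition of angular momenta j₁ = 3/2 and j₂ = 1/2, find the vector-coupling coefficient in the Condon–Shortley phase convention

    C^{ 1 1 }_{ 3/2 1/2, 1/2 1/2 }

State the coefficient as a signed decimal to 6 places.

j₁+j₂−J=1  J+j₁−j₂=2  J−j₁+j₂=0  j₁+j₂+J+1=4
(j₁±m₁, j₂±m₂, J±M) = (2,1,1,0,2,0)
P² = 1
sum k=1..1:
  [1] −1/2 = -1/2
S = -1/2
C² = P²·S² = 1/4 ; C = -0.500000

-0.500000  (= −√(1/4))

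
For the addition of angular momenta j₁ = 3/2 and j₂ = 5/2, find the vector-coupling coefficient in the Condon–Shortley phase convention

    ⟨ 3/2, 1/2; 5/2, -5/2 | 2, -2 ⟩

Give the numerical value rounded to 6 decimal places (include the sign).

+√(10/21) ≈ +0.690066

triangle: 2!*1!*3!/7! = 12/5040
(j±m)!: 2!*1!*0!*5!*0!*4! = 5760
prefactor² = (2J+1)*Δ*N² = 480/7
  k=0: +1/(0!*2!*1!*0!*0!*3!) = 1/12
Σ = 1/12  ⇒  CG² = 480/7*1/12² = 10/21
CG = +√(10/21) = +0.690066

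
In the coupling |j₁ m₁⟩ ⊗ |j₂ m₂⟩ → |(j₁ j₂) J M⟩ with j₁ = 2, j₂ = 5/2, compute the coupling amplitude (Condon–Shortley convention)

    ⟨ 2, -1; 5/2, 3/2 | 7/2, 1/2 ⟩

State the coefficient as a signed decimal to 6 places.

triangle: 1!·3!·4!/9! = 144/362880
(j±m)!: 1!·3!·4!·1!·4!·3! = 20736
prefactor² = (2J+1)·Δ·N² = 2304/35
  k=0: +1/(0!·1!·3!·4!·0!·0!) = 1/144
  k=1: −1/(1!·0!·2!·3!·1!·1!) = -1/12
Σ = -11/144  ⇒  CG² = 2304/35·(-11/144)² = 121/315
CG = −√(121/315) = -0.619780

−√(121/315) = -0.619780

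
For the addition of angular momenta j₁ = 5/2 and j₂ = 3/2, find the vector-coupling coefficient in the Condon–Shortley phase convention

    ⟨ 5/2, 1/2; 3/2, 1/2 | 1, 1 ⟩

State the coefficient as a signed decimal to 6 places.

√[3·3!2!0!/6! · 3!2!2!1!2!0!] = √(12/5)
  +(−1)^2/∏(2,1,0,0,2,0)! = 1/4  (running 1/4)
⟨..|..⟩ = √(12/5)·(1/4) = +0.387298

+√(3/20) = +0.387298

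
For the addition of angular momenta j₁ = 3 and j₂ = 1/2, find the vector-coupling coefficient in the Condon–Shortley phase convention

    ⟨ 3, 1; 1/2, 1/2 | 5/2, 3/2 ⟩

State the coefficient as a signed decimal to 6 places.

-0.534522  (= −√(2/7))

√[6·1!5!0!/7! · 4!2!1!0!4!1!] = √(1152/7)
  +(−1)^1/∏(1,0,1,0,4,0)! = -1/24  (running -1/24)
⟨..|..⟩ = √(1152/7)·(-1/24) = -0.534522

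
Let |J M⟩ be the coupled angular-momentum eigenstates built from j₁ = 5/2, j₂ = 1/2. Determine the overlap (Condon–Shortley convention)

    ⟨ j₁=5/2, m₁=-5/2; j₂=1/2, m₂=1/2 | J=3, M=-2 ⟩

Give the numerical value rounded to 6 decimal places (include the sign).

j₁+j₂−J=0  J+j₁−j₂=5  J−j₁+j₂=1  j₁+j₂+J+1=7
(j₁±m₁, j₂±m₂, J±M) = (0,5,1,0,1,5)
P² = 2400
sum k=0..0:
  [0] +1/120 = 1/120
S = 1/120
C² = P²·S² = 1/6 ; C = +0.408248

+0.408248  (= +√(1/6))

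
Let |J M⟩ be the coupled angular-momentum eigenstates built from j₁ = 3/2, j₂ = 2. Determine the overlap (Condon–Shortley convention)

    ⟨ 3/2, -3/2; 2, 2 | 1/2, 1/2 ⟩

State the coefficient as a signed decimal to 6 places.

-0.632456  (= −√(2/5))

√[2·3!0!1!/5! · 0!3!4!0!1!0!] = √(72/5)
  +(−1)^3/∏(3,0,0,1,0,0)! = -1/6  (running -1/6)
⟨..|..⟩ = √(72/5)·(-1/6) = -0.632456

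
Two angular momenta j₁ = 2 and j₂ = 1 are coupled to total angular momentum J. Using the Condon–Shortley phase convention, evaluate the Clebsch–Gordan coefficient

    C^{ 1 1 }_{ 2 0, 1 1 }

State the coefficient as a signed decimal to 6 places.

√[3·2!2!0!/5! · 2!2!2!0!2!0!] = √(8/5)
  +(−1)^2/∏(2,0,0,0,2,0)! = 1/4  (running 1/4)
⟨..|..⟩ = √(8/5)·(1/4) = +0.316228

+√(1/10) = +0.316228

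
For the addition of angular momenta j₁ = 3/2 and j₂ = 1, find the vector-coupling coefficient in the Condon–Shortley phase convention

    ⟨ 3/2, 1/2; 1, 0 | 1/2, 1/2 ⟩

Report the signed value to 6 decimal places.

−√(1/3) = -0.577350

triangle: 2!*1!*0!/4! = 2/24
(j±m)!: 2!*1!*1!*1!*1!*0! = 2
prefactor² = (2J+1)*Δ*N² = 1/3
  k=1: −1/(1!*1!*0!*0!*1!*0!) = -1
Σ = -1  ⇒  CG² = 1/3*(-1)² = 1/3
CG = −√(1/3) = -0.577350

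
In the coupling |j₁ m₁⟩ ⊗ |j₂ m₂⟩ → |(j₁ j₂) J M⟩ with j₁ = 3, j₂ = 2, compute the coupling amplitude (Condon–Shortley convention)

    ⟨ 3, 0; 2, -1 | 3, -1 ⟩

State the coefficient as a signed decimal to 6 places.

j₁+j₂−J=2  J+j₁−j₂=4  J−j₁+j₂=2  j₁+j₂+J+1=9
(j₁±m₁, j₂±m₂, J±M) = (3,3,1,3,2,4)
P² = 96/5
sum k=0..1:
  [0] +1/12 = 1/12
  [1] −1/8 = -1/8
S = -1/24
C² = P²·S² = 1/30 ; C = -0.182574

−√(1/30) = -0.182574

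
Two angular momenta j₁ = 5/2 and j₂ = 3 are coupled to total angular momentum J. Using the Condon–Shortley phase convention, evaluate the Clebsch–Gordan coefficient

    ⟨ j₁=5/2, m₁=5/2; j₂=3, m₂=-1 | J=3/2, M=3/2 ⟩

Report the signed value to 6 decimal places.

j₁+j₂−J=4  J+j₁−j₂=1  J−j₁+j₂=2  j₁+j₂+J+1=8
(j₁±m₁, j₂±m₂, J±M) = (5,0,2,4,3,0)
P² = 1152/7
sum k=0..0:
  [0] +1/48 = 1/48
S = 1/48
C² = P²·S² = 1/14 ; C = +0.267261

+√(1/14) ≈ +0.267261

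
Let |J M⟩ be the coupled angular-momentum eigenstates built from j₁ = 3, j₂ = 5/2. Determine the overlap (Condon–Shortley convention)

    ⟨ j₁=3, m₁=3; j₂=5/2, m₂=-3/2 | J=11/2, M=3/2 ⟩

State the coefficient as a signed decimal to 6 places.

+0.123091  (= +√(1/66))

√[12·0!6!5!/12! · 6!0!1!4!7!4!] = √(49766400/11)
  +(−1)^0/∏(0,0,0,1,6,4)! = 1/17280  (running 1/17280)
⟨..|..⟩ = √(49766400/11)·(1/17280) = +0.123091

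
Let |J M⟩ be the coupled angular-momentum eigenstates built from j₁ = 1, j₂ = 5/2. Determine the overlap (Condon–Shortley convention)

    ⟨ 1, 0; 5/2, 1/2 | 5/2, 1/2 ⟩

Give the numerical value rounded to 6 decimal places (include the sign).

triangle: 1!·1!·4!/7! = 24/5040
(j±m)!: 1!·1!·3!·2!·3!·2! = 144
prefactor² = (2J+1)·Δ·N² = 144/35
  k=0: +1/(0!·1!·1!·3!·0!·1!) = 1/6
  k=1: −1/(1!·0!·0!·2!·1!·2!) = -1/4
Σ = -1/12  ⇒  CG² = 144/35·(-1/12)² = 1/35
CG = −√(1/35) = -0.169031

-0.169031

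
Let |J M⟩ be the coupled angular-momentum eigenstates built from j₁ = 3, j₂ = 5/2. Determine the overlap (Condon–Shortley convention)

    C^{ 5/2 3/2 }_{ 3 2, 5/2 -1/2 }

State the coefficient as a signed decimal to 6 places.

triangle: 3!×3!×2!/9! = 72/362880
(j±m)!: 5!×1!×2!×3!×4!×1! = 34560
prefactor² = (2J+1)×Δ×N² = 288/7
  k=0: +1/(0!×3!×1!×2!×2!×0!) = 1/24
  k=1: −1/(1!×2!×0!×1!×3!×1!) = -1/12
Σ = -1/24  ⇒  CG² = 288/7×(-1/24)² = 1/14
CG = −√(1/14) = -0.267261

-0.267261  (= −√(1/14))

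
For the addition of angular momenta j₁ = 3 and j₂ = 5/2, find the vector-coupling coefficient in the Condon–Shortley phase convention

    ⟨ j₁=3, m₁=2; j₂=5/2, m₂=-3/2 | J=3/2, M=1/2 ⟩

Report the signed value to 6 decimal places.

triangle: 4!·2!·1!/8! = 48/40320
(j±m)!: 5!·1!·1!·4!·2!·1! = 5760
prefactor² = (2J+1)·Δ·N² = 192/7
  k=0: +1/(0!·4!·1!·1!·1!·0!) = 1/24
  k=1: −1/(1!·3!·0!·0!·2!·1!) = -1/12
Σ = -1/24  ⇒  CG² = 192/7·(-1/24)² = 1/21
CG = −√(1/21) = -0.218218

-0.218218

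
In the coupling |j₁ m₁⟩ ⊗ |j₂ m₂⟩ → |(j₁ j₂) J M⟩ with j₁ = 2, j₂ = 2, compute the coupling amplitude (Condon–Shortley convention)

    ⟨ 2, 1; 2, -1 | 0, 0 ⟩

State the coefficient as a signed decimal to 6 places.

√[1·4!0!0!/5! · 3!1!1!3!0!0!] = √(36/5)
  +(−1)^1/∏(1,3,0,0,0,0)! = -1/6  (running -1/6)
⟨..|..⟩ = √(36/5)·(-1/6) = -0.447214

-0.447214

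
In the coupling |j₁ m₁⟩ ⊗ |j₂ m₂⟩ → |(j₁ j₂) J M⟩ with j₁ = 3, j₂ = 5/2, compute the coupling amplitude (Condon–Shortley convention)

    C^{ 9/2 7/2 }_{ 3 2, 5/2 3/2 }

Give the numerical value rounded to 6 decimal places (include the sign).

+0.100504  (= +√(1/99))

√[10·1!5!4!/11! · 5!1!4!1!8!1!] = √(921600/11)
  +(−1)^0/∏(0,1,1,4,4,0)! = 1/576  (running 1/576)
  +(−1)^1/∏(1,0,0,3,5,1)! = -1/720  (running 1/2880)
⟨..|..⟩ = √(921600/11)·(1/2880) = +0.100504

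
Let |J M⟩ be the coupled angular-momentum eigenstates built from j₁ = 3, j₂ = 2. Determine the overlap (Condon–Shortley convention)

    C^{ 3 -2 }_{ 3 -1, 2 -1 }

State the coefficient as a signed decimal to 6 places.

-0.500000

j₁+j₂−J=2  J+j₁−j₂=4  J−j₁+j₂=2  j₁+j₂+J+1=9
(j₁±m₁, j₂±m₂, J±M) = (2,4,1,3,1,5)
P² = 64
sum k=0..1:
  [0] +1/48 = 1/48
  [1] −1/12 = -1/12
S = -1/16
C² = P²·S² = 1/4 ; C = -0.500000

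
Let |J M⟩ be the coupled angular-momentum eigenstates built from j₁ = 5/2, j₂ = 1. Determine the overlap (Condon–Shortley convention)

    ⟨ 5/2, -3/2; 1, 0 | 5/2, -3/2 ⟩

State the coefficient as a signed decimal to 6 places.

triangle: 1!·4!·1!/7! = 24/5040
(j±m)!: 1!·4!·1!·1!·1!·4! = 576
prefactor² = (2J+1)·Δ·N² = 576/35
  k=0: +1/(0!·1!·4!·1!·0!·0!) = 1/24
  k=1: −1/(1!·0!·3!·0!·1!·1!) = -1/6
Σ = -1/8  ⇒  CG² = 576/35·(-1/8)² = 9/35
CG = −√(9/35) = -0.507093

-0.507093  (= −√(9/35))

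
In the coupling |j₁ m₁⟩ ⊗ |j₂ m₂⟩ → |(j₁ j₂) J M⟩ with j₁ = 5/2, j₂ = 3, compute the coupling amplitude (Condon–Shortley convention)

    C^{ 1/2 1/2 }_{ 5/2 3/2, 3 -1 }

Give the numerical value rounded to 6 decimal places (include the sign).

−√(2/21) = -0.308607

j₁+j₂−J=5  J+j₁−j₂=0  J−j₁+j₂=1  j₁+j₂+J+1=7
(j₁±m₁, j₂±m₂, J±M) = (4,1,2,4,1,0)
P² = 384/7
sum k=1..1:
  [1] −1/24 = -1/24
S = -1/24
C² = P²·S² = 2/21 ; C = -0.308607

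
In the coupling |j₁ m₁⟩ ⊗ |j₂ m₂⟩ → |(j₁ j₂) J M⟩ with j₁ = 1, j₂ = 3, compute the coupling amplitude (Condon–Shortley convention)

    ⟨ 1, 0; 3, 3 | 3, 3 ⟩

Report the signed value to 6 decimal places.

−√(3/4) ≈ -0.866025

j₁+j₂−J=1  J+j₁−j₂=1  J−j₁+j₂=5  j₁+j₂+J+1=8
(j₁±m₁, j₂±m₂, J±M) = (1,1,6,0,6,0)
P² = 10800
sum k=1..1:
  [1] −1/120 = -1/120
S = -1/120
C² = P²·S² = 3/4 ; C = -0.866025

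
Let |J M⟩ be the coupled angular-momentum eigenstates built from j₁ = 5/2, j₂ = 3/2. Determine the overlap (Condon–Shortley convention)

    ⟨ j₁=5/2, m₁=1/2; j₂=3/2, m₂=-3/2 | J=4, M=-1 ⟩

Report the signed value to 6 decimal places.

+√(5/28) = +0.422577

√[9·0!5!3!/9! · 3!2!0!3!3!5!] = √(6480/7)
  +(−1)^0/∏(0,0,2,0,3,3)! = 1/72  (running 1/72)
⟨..|..⟩ = √(6480/7)·(1/72) = +0.422577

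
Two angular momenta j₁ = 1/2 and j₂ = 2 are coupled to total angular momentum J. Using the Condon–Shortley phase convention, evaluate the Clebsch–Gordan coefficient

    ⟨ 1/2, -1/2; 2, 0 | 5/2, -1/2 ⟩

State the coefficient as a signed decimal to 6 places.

√[6·0!1!4!/6! · 0!1!2!2!2!3!] = √(48/5)
  +(−1)^0/∏(0,0,1,2,0,2)! = 1/4  (running 1/4)
⟨..|..⟩ = √(48/5)·(1/4) = +0.774597

+0.774597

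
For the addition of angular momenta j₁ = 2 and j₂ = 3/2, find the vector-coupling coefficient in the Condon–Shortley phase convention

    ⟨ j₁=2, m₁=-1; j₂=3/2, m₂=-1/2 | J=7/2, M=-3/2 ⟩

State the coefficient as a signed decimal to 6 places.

triangle: 0!·4!·3!/8! = 144/40320
(j±m)!: 1!·3!·1!·2!·2!·5! = 2880
prefactor² = (2J+1)·Δ·N² = 576/7
  k=0: +1/(0!·0!·3!·1!·1!·2!) = 1/12
Σ = 1/12  ⇒  CG² = 576/7·1/12² = 4/7
CG = +√(4/7) = +0.755929

+0.755929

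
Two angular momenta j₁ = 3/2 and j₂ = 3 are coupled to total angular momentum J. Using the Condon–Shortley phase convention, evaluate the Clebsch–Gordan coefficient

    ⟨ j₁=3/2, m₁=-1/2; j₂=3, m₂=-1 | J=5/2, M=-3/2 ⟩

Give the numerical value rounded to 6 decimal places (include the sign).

−√(7/20) ≈ -0.591608

triangle: 2!*1!*4!/8! = 48/40320
(j±m)!: 1!*2!*2!*4!*1!*4! = 2304
prefactor² = (2J+1)*Δ*N² = 576/35
  k=1: −1/(1!*1!*1!*1!*0!*3!) = -1/6
  k=2: +1/(2!*0!*0!*0!*1!*4!) = 1/48
Σ = -7/48  ⇒  CG² = 576/35*(-7/48)² = 7/20
CG = −√(7/20) = -0.591608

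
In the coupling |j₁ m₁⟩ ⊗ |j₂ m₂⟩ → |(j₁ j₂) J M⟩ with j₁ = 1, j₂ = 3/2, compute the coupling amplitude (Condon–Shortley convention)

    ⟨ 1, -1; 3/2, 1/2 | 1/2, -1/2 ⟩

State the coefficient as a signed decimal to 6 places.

√[2·2!0!1!/4! · 0!2!2!1!0!1!] = √(2/3)
  +(−1)^2/∏(2,0,0,0,0,1)! = 1/2  (running 1/2)
⟨..|..⟩ = √(2/3)·(1/2) = +0.408248

+√(1/6) = +0.408248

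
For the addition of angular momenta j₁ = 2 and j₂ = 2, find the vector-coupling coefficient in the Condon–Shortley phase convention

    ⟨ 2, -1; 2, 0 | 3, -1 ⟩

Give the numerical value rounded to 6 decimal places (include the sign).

√[7·1!3!3!/8! · 1!3!2!2!2!4!] = √(36/5)
  +(−1)^0/∏(0,1,3,2,0,1)! = 1/12  (running 1/12)
  +(−1)^1/∏(1,0,2,1,1,2)! = -1/4  (running -1/6)
⟨..|..⟩ = √(36/5)·(-1/6) = -0.447214

-0.447214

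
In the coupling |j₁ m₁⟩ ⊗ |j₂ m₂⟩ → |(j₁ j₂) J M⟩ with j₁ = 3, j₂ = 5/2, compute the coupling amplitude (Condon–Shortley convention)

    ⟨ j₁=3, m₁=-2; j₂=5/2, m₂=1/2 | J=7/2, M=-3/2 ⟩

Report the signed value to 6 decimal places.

+0.308607  (= +√(2/21))

j₁+j₂−J=2  J+j₁−j₂=4  J−j₁+j₂=3  j₁+j₂+J+1=10
(j₁±m₁, j₂±m₂, J±M) = (1,5,3,2,2,5)
P² = 1536/7
sum k=1..2:
  [1] −1/48 = -1/48
  [2] +1/24 = 1/24
S = 1/48
C² = P²·S² = 2/21 ; C = +0.308607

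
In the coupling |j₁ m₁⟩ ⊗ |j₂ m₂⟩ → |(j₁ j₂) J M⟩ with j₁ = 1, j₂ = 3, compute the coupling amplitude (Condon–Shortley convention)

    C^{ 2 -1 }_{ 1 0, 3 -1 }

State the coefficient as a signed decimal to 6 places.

j₁+j₂−J=2  J+j₁−j₂=0  J−j₁+j₂=4  j₁+j₂+J+1=7
(j₁±m₁, j₂±m₂, J±M) = (1,1,2,4,1,3)
P² = 96/7
sum k=1..1:
  [1] −1/6 = -1/6
S = -1/6
C² = P²·S² = 8/21 ; C = -0.617213

−√(8/21) = -0.617213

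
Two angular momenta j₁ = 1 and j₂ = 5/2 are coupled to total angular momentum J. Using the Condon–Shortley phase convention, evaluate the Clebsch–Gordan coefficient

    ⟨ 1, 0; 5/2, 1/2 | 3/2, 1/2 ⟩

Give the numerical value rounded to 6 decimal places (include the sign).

triangle: 2!*0!*3!/6! = 12/720
(j±m)!: 1!*1!*3!*2!*2!*1! = 24
prefactor² = (2J+1)*Δ*N² = 8/5
  k=1: −1/(1!*1!*0!*2!*0!*1!) = -1/2
Σ = -1/2  ⇒  CG² = 8/5*(-1/2)² = 2/5
CG = −√(2/5) = -0.632456

-0.632456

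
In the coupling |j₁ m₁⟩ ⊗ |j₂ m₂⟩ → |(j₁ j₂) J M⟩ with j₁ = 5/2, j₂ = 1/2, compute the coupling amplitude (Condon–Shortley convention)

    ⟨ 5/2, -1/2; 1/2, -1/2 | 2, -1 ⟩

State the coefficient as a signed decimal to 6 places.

+√(1/3) = +0.577350

triangle: 1!·4!·0!/6! = 24/720
(j±m)!: 2!·3!·0!·1!·1!·3! = 72
prefactor² = (2J+1)·Δ·N² = 12
  k=0: +1/(0!·1!·3!·0!·1!·0!) = 1/6
Σ = 1/6  ⇒  CG² = 12·1/6² = 1/3
CG = +√(1/3) = +0.577350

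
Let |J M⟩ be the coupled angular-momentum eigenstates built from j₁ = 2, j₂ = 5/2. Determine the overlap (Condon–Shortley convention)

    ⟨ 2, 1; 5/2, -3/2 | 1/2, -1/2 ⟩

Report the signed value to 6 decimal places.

-0.516398  (= −√(4/15))

j₁+j₂−J=4  J+j₁−j₂=0  J−j₁+j₂=1  j₁+j₂+J+1=6
(j₁±m₁, j₂±m₂, J±M) = (3,1,1,4,0,1)
P² = 48/5
sum k=1..1:
  [1] −1/6 = -1/6
S = -1/6
C² = P²·S² = 4/15 ; C = -0.516398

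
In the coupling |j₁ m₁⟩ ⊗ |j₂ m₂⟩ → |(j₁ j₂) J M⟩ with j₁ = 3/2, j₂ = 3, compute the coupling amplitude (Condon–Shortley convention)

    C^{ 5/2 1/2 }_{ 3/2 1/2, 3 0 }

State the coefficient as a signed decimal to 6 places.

-0.414039  (= −√(6/35))

j₁+j₂−J=2  J+j₁−j₂=1  J−j₁+j₂=4  j₁+j₂+J+1=8
(j₁±m₁, j₂±m₂, J±M) = (2,1,3,3,3,2)
P² = 216/35
sum k=0..1:
  [0] +1/12 = 1/12
  [1] −1/4 = -1/4
S = -1/6
C² = P²·S² = 6/35 ; C = -0.414039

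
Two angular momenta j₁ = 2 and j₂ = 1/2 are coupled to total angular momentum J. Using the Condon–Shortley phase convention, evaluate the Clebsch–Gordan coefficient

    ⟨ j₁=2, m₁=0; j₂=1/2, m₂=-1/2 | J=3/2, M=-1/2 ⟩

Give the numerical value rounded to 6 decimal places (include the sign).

j₁+j₂−J=1  J+j₁−j₂=3  J−j₁+j₂=0  j₁+j₂+J+1=5
(j₁±m₁, j₂±m₂, J±M) = (2,2,0,1,1,2)
P² = 8/5
sum k=0..0:
  [0] +1/2 = 1/2
S = 1/2
C² = P²·S² = 2/5 ; C = +0.632456

+√(2/5) ≈ +0.632456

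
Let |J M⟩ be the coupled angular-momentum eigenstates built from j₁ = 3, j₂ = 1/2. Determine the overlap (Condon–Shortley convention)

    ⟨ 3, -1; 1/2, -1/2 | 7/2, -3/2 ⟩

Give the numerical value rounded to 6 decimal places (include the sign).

+√(5/7) ≈ +0.845154

√[8·0!6!1!/8! · 2!4!0!1!2!5!] = √(11520/7)
  +(−1)^0/∏(0,0,4,0,2,1)! = 1/48  (running 1/48)
⟨..|..⟩ = √(11520/7)·(1/48) = +0.845154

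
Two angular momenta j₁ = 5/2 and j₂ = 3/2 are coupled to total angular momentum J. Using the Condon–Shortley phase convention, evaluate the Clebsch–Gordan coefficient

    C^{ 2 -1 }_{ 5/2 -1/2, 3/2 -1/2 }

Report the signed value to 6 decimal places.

-0.545545

triangle: 2!×3!×1!/7! = 12/5040
(j±m)!: 2!×3!×1!×2!×1!×3! = 144
prefactor² = (2J+1)×Δ×N² = 12/7
  k=0: +1/(0!×2!×3!×1!×0!×0!) = 1/12
  k=1: −1/(1!×1!×2!×0!×1!×1!) = -1/2
Σ = -5/12  ⇒  CG² = 12/7×(-5/12)² = 25/84
CG = −√(25/84) = -0.545545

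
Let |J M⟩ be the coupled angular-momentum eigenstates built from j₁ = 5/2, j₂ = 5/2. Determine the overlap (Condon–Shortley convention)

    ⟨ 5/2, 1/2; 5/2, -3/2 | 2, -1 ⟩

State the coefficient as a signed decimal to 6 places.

triangle: 3!·2!·2!/8! = 24/40320
(j±m)!: 3!·2!·1!·4!·1!·3! = 1728
prefactor² = (2J+1)·Δ·N² = 36/7
  k=0: +1/(0!·3!·2!·1!·0!·1!) = 1/12
  k=1: −1/(1!·2!·1!·0!·1!·2!) = -1/4
Σ = -1/6  ⇒  CG² = 36/7·(-1/6)² = 1/7
CG = −√(1/7) = -0.377964

−√(1/7) ≈ -0.377964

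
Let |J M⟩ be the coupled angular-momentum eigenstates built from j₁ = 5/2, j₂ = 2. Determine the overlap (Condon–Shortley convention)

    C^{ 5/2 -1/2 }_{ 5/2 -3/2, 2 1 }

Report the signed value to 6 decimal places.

√[6·2!3!2!/8! · 1!4!3!1!2!3!] = √(216/35)
  +(−1)^1/∏(1,1,3,2,0,0)! = -1/12  (running -1/12)
  +(−1)^2/∏(2,0,2,1,1,1)! = 1/4  (running 1/6)
⟨..|..⟩ = √(216/35)·(1/6) = +0.414039

+0.414039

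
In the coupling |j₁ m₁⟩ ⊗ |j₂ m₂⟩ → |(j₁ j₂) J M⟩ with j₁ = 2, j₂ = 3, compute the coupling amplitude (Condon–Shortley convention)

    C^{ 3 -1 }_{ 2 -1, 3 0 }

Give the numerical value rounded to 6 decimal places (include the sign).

-0.182574

√[7·2!2!4!/9! · 1!3!3!3!2!4!] = √(96/5)
  +(−1)^1/∏(1,1,2,2,0,2)! = -1/8  (running -1/8)
  +(−1)^2/∏(2,0,1,1,1,3)! = 1/12  (running -1/24)
⟨..|..⟩ = √(96/5)·(-1/24) = -0.182574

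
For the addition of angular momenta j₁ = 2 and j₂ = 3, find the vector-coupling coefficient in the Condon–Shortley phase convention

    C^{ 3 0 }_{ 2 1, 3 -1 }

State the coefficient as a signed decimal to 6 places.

+√(1/30) ≈ +0.182574

√[7·2!2!4!/9! · 3!1!2!4!3!3!] = √(96/5)
  +(−1)^0/∏(0,2,1,2,1,2)! = 1/8  (running 1/8)
  +(−1)^1/∏(1,1,0,1,2,3)! = -1/12  (running 1/24)
⟨..|..⟩ = √(96/5)·(1/24) = +0.182574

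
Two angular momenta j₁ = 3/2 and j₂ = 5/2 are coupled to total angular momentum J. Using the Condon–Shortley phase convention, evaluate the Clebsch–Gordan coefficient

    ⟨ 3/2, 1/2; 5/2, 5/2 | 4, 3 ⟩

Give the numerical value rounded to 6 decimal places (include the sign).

j₁+j₂−J=0  J+j₁−j₂=3  J−j₁+j₂=5  j₁+j₂+J+1=9
(j₁±m₁, j₂±m₂, J±M) = (2,1,5,0,7,1)
P² = 21600
sum k=0..0:
  [0] +1/240 = 1/240
S = 1/240
C² = P²·S² = 3/8 ; C = +0.612372

+0.612372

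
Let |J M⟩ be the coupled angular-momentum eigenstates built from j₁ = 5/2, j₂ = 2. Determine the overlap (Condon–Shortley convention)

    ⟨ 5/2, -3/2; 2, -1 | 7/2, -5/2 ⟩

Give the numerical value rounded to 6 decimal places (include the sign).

j₁+j₂−J=1  J+j₁−j₂=4  J−j₁+j₂=3  j₁+j₂+J+1=9
(j₁±m₁, j₂±m₂, J±M) = (1,4,1,3,1,6)
P² = 2304/7
sum k=0..1:
  [0] +1/48 = 1/48
  [1] −1/36 = -1/36
S = -1/144
C² = P²·S² = 1/63 ; C = -0.125988

−√(1/63) ≈ -0.125988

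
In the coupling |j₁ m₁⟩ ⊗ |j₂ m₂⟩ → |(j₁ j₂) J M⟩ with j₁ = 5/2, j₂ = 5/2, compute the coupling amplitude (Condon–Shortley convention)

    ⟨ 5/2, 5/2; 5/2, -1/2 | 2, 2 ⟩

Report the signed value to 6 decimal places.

+0.422577

triangle: 3!·2!·2!/8! = 24/40320
(j±m)!: 5!·0!·2!·3!·4!·0! = 34560
prefactor² = (2J+1)·Δ·N² = 720/7
  k=0: +1/(0!·3!·0!·2!·2!·0!) = 1/24
Σ = 1/24  ⇒  CG² = 720/7·1/24² = 5/28
CG = +√(5/28) = +0.422577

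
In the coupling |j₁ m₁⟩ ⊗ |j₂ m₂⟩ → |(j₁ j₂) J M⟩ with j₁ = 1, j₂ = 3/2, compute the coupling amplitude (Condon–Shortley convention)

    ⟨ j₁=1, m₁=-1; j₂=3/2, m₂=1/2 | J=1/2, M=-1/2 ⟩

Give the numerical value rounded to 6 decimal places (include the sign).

+0.408248  (= +√(1/6))

triangle: 2!*0!*1!/4! = 2/24
(j±m)!: 0!*2!*2!*1!*0!*1! = 4
prefactor² = (2J+1)*Δ*N² = 2/3
  k=2: +1/(2!*0!*0!*0!*0!*1!) = 1/2
Σ = 1/2  ⇒  CG² = 2/3*1/2² = 1/6
CG = +√(1/6) = +0.408248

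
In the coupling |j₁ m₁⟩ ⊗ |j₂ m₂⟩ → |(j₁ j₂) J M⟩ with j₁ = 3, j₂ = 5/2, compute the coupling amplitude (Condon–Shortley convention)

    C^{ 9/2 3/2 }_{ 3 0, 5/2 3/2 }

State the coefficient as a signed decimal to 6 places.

j₁+j₂−J=1  J+j₁−j₂=5  J−j₁+j₂=4  j₁+j₂+J+1=11
(j₁±m₁, j₂±m₂, J±M) = (3,3,4,1,6,3)
P² = 207360/77
sum k=0..1:
  [0] +1/288 = 1/288
  [1] −1/72 = -1/72
S = -1/96
C² = P²·S² = 45/154 ; C = -0.540562

-0.540562  (= −√(45/154))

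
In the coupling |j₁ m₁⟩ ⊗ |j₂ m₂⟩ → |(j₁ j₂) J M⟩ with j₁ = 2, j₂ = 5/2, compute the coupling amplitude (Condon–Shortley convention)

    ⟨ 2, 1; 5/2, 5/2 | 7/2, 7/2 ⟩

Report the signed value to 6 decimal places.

-0.745356

√[8·1!3!4!/9! · 3!1!5!0!7!0!] = √(11520)
  +(−1)^1/∏(1,0,0,4,3,0)! = -1/144  (running -1/144)
⟨..|..⟩ = √(11520)·(-1/144) = -0.745356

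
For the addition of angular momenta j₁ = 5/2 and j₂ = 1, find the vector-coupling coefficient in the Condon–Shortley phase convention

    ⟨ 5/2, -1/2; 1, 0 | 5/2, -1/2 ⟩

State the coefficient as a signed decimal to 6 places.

j₁+j₂−J=1  J+j₁−j₂=4  J−j₁+j₂=1  j₁+j₂+J+1=7
(j₁±m₁, j₂±m₂, J±M) = (2,3,1,1,2,3)
P² = 144/35
sum k=0..1:
  [0] +1/6 = 1/6
  [1] −1/4 = -1/4
S = -1/12
C² = P²·S² = 1/35 ; C = -0.169031

−√(1/35) ≈ -0.169031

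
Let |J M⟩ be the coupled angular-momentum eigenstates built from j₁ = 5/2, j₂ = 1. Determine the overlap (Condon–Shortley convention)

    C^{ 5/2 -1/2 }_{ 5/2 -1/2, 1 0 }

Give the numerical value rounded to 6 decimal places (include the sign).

-0.169031  (= −√(1/35))

√[6·1!4!1!/7! · 2!3!1!1!2!3!] = √(144/35)
  +(−1)^0/∏(0,1,3,1,1,0)! = 1/6  (running 1/6)
  +(−1)^1/∏(1,0,2,0,2,1)! = -1/4  (running -1/12)
⟨..|..⟩ = √(144/35)·(-1/12) = -0.169031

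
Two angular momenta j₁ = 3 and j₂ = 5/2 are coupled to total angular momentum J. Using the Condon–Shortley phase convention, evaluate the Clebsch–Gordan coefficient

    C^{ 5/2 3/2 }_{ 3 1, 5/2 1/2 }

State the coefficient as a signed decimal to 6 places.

√[6·3!3!2!/9! · 4!2!3!2!4!1!] = √(576/35)
  +(−1)^1/∏(1,2,1,2,2,0)! = -1/8  (running -1/8)
  +(−1)^2/∏(2,1,0,1,3,1)! = 1/12  (running -1/24)
⟨..|..⟩ = √(576/35)·(-1/24) = -0.169031

−√(1/35) ≈ -0.169031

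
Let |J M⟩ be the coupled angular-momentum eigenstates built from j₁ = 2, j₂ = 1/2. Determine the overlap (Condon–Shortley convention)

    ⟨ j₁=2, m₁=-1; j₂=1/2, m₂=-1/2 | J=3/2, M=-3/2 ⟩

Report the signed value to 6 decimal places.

√[4·1!3!0!/5! · 1!3!0!1!0!3!] = √(36/5)
  +(−1)^0/∏(0,1,3,0,0,0)! = 1/6  (running 1/6)
⟨..|..⟩ = √(36/5)·(1/6) = +0.447214

+√(1/5) = +0.447214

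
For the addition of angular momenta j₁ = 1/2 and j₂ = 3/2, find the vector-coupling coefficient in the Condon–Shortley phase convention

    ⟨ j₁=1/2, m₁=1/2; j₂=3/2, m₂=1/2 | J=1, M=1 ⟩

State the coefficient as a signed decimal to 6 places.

√[3·1!0!2!/4! · 1!0!2!1!2!0!] = √(1)
  +(−1)^0/∏(0,1,0,2,0,0)! = 1/2  (running 1/2)
⟨..|..⟩ = √(1)·(1/2) = +0.500000

+√(1/4) ≈ +0.500000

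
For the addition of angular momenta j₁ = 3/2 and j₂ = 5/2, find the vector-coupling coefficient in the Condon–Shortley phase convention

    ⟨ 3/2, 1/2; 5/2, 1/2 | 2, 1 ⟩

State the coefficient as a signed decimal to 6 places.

triangle: 2!*1!*3!/7! = 12/5040
(j±m)!: 2!*1!*3!*2!*3!*1! = 144
prefactor² = (2J+1)*Δ*N² = 12/7
  k=0: +1/(0!*2!*1!*3!*0!*0!) = 1/12
  k=1: −1/(1!*1!*0!*2!*1!*1!) = -1/2
Σ = -5/12  ⇒  CG² = 12/7*(-5/12)² = 25/84
CG = −√(25/84) = -0.545545

−√(25/84) ≈ -0.545545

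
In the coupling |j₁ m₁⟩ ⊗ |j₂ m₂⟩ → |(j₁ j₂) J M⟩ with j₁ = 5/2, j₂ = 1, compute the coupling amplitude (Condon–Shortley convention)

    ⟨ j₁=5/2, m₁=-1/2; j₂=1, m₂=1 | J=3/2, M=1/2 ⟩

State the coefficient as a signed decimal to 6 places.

√[4·2!3!0!/6! · 2!3!2!0!2!1!] = √(16/5)
  +(−1)^2/∏(2,0,1,0,2,0)! = 1/4  (running 1/4)
⟨..|..⟩ = √(16/5)·(1/4) = +0.447214

+√(1/5) ≈ +0.447214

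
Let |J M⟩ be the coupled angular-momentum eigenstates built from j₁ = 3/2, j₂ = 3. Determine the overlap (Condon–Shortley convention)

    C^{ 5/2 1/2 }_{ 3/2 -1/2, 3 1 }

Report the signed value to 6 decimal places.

j₁+j₂−J=2  J+j₁−j₂=1  J−j₁+j₂=4  j₁+j₂+J+1=8
(j₁±m₁, j₂±m₂, J±M) = (1,2,4,2,3,2)
P² = 288/35
sum k=1..2:
  [1] −1/6 = -1/6
  [2] +1/8 = 1/8
S = -1/24
C² = P²·S² = 1/70 ; C = -0.119523

−√(1/70) = -0.119523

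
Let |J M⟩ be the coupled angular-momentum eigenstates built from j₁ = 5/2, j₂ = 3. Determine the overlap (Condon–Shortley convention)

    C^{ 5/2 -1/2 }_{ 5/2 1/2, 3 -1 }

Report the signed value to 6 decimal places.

−√(8/35) ≈ -0.478091

√[6·3!2!3!/9! · 3!2!2!4!2!3!] = √(288/35)
  +(−1)^0/∏(0,3,2,2,0,1)! = 1/24  (running 1/24)
  +(−1)^1/∏(1,2,1,1,1,2)! = -1/4  (running -5/24)
  +(−1)^2/∏(2,1,0,0,2,3)! = 1/24  (running -1/6)
⟨..|..⟩ = √(288/35)·(-1/6) = -0.478091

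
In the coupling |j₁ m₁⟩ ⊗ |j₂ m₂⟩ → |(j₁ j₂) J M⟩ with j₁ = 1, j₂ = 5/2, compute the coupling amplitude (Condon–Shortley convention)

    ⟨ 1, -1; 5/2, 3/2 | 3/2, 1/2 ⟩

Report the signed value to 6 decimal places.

√[4·2!0!3!/6! · 0!2!4!1!2!1!] = √(32/5)
  +(−1)^2/∏(2,0,0,2,0,1)! = 1/4  (running 1/4)
⟨..|..⟩ = √(32/5)·(1/4) = +0.632456

+√(2/5) ≈ +0.632456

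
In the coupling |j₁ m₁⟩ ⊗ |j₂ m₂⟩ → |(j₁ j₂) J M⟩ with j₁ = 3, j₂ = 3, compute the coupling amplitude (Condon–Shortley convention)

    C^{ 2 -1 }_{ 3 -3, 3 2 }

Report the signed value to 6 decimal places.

+0.545545

j₁+j₂−J=4  J+j₁−j₂=2  J−j₁+j₂=2  j₁+j₂+J+1=9
(j₁±m₁, j₂±m₂, J±M) = (0,6,5,1,1,3)
P² = 4800/7
sum k=4..4:
  [4] +1/48 = 1/48
S = 1/48
C² = P²·S² = 25/84 ; C = +0.545545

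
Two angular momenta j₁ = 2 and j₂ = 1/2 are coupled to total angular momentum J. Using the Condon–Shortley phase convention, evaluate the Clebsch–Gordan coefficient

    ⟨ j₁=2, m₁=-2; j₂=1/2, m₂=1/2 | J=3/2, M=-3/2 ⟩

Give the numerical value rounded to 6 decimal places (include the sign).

−√(4/5) = -0.894427

√[4·1!3!0!/5! · 0!4!1!0!0!3!] = √(144/5)
  +(−1)^1/∏(1,0,3,0,0,0)! = -1/6  (running -1/6)
⟨..|..⟩ = √(144/5)·(-1/6) = -0.894427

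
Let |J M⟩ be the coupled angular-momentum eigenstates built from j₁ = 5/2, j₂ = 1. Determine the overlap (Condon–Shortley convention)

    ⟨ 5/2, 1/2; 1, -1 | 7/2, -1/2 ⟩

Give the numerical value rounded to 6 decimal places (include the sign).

triangle: 0!×5!×2!/8! = 240/40320
(j±m)!: 3!×2!×0!×2!×3!×4! = 3456
prefactor² = (2J+1)×Δ×N² = 1152/7
  k=0: +1/(0!×0!×2!×0!×3!×2!) = 1/24
Σ = 1/24  ⇒  CG² = 1152/7×1/24² = 2/7
CG = +√(2/7) = +0.534522

+√(2/7) ≈ +0.534522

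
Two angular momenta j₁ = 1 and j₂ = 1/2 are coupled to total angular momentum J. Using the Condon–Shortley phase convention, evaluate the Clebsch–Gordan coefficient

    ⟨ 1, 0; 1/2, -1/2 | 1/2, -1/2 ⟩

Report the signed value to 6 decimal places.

+0.577350

triangle: 1!·1!·0!/3! = 1/6
(j±m)!: 1!·1!·0!·1!·0!·1! = 1
prefactor² = (2J+1)·Δ·N² = 1/3
  k=0: +1/(0!·1!·1!·0!·0!·0!) = 1
Σ = 1  ⇒  CG² = 1/3·1² = 1/3
CG = +√(1/3) = +0.577350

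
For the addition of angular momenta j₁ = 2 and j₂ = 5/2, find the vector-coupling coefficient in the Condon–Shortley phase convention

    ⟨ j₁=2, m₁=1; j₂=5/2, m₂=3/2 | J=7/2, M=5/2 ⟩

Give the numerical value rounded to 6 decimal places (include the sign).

-0.125988  (= −√(1/63))

triangle: 1!·3!·4!/9! = 144/362880
(j±m)!: 3!·1!·4!·1!·6!·1! = 103680
prefactor² = (2J+1)·Δ·N² = 2304/7
  k=0: +1/(0!·1!·1!·4!·2!·0!) = 1/48
  k=1: −1/(1!·0!·0!·3!·3!·1!) = -1/36
Σ = -1/144  ⇒  CG² = 2304/7·(-1/144)² = 1/63
CG = −√(1/63) = -0.125988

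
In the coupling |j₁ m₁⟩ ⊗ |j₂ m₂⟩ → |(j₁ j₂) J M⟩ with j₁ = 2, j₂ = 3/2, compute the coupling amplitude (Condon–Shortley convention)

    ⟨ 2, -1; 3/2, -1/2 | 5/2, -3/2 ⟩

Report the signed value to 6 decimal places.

−√(1/35) ≈ -0.169031

triangle: 1!*3!*2!/7! = 12/5040
(j±m)!: 1!*3!*1!*2!*1!*4! = 288
prefactor² = (2J+1)*Δ*N² = 144/35
  k=0: +1/(0!*1!*3!*1!*0!*1!) = 1/6
  k=1: −1/(1!*0!*2!*0!*1!*2!) = -1/4
Σ = -1/12  ⇒  CG² = 144/35*(-1/12)² = 1/35
CG = −√(1/35) = -0.169031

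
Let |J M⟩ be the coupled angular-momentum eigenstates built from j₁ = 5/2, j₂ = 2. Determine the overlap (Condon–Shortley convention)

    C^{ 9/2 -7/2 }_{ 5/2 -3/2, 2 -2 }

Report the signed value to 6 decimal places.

+0.745356

j₁+j₂−J=0  J+j₁−j₂=5  J−j₁+j₂=4  j₁+j₂+J+1=10
(j₁±m₁, j₂±m₂, J±M) = (1,4,0,4,1,8)
P² = 184320
sum k=0..0:
  [0] +1/576 = 1/576
S = 1/576
C² = P²·S² = 5/9 ; C = +0.745356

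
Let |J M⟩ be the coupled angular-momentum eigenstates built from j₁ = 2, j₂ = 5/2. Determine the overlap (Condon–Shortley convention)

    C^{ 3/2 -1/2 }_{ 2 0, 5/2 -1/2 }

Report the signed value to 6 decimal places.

j₁+j₂−J=3  J+j₁−j₂=1  J−j₁+j₂=2  j₁+j₂+J+1=7
(j₁±m₁, j₂±m₂, J±M) = (2,2,2,3,1,2)
P² = 32/35
sum k=1..2:
  [1] −1/2 = -1/2
  [2] +1/4 = 1/4
S = -1/4
C² = P²·S² = 2/35 ; C = -0.239046

−√(2/35) = -0.239046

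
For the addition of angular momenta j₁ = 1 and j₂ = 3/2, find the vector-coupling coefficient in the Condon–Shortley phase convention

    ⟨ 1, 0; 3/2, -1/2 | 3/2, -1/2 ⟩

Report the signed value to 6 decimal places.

+√(1/15) ≈ +0.258199

j₁+j₂−J=1  J+j₁−j₂=1  J−j₁+j₂=2  j₁+j₂+J+1=5
(j₁±m₁, j₂±m₂, J±M) = (1,1,1,2,1,2)
P² = 4/15
sum k=0..1:
  [0] +1/1 = 1
  [1] −1/2 = -1/2
S = 1/2
C² = P²·S² = 1/15 ; C = +0.258199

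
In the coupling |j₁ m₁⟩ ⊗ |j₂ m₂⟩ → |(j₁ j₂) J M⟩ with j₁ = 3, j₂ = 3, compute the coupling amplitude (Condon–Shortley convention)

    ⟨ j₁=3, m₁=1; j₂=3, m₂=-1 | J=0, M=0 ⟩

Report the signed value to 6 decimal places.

+√(1/7) ≈ +0.377964

√[1·6!0!0!/7! · 4!2!2!4!0!0!] = √(2304/7)
  +(−1)^2/∏(2,4,0,0,0,0)! = 1/48  (running 1/48)
⟨..|..⟩ = √(2304/7)·(1/48) = +0.377964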